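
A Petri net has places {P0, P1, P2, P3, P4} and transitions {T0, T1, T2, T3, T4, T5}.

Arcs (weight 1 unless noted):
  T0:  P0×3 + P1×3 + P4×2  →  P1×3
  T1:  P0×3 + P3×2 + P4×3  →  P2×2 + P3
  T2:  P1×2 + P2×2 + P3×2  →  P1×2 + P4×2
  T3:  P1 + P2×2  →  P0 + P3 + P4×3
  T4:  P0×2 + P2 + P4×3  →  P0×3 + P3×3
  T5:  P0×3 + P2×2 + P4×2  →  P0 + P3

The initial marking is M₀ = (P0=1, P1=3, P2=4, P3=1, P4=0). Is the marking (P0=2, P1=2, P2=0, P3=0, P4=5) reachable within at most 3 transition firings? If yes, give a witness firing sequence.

step 1: fire T3:  (P0=1, P1=3, P2=4, P3=1, P4=0) → (P0=2, P1=2, P2=2, P3=2, P4=3)
step 2: fire T2:  (P0=2, P1=2, P2=2, P3=2, P4=3) → (P0=2, P1=2, P2=0, P3=0, P4=5)

YES — reachable via ⟨T3, T2⟩ (2 firings)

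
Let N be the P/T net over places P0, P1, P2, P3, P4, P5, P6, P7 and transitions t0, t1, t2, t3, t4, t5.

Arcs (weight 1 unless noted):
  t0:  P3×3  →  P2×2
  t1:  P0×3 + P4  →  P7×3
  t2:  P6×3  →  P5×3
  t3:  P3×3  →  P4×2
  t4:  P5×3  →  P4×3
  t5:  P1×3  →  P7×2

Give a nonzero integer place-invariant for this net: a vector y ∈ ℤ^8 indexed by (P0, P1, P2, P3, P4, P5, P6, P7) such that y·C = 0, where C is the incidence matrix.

Incidence matrix C (rows=places, cols=transitions):
       t0   t1   t2   t3   t4   t5
   P0   0   -3    0    0    0    0
   P1   0    0    0    0    0   -3
   P2   2    0    0    0    0    0
   P3  -3    0    0   -3    0    0
   P4   0   -1    0    2    3    0
   P5   0    0    3    0   -3    0
   P6   0    0   -3    0    0    0
   P7   0    3    0    0    0    2

Candidate y = [1, 0, -3, -2, -3, -3, -3, 0]; check y·C column-wise:
  col t0: 1·0 + -3·2 + -2·-3 + -3·0 + -3·0 + -3·0 = 0
  col t1: 1·-3 + -3·0 + -2·0 + -3·-1 + -3·0 + -3·0 + 0·3 = 0
  col t2: 1·0 + -3·0 + -2·0 + -3·0 + -3·3 + -3·-3 = 0
  col t3: 1·0 + -3·0 + -2·-3 + -3·2 + -3·0 + -3·0 = 0
  col t4: 1·0 + -3·0 + -2·0 + -3·3 + -3·-3 + -3·0 = 0
  col t5: 1·0 + 0·-3 + -3·0 + -2·0 + -3·0 + -3·0 + -3·0 + 0·2 = 0

y = (P0:1, P1:0, P2:-3, P3:-2, P4:-3, P5:-3, P6:-3, P7:0)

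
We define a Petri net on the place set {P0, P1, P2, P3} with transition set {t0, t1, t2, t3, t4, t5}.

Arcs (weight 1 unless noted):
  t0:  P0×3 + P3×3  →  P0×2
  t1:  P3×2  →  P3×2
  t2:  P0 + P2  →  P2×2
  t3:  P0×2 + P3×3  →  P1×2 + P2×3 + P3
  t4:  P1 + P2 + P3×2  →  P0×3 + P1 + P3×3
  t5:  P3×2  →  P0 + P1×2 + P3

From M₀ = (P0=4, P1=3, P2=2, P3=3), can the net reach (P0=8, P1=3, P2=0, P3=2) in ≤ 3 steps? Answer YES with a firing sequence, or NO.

depth 0: 1 marking
depth 1: 6 markings reached so far
depth 2: 16 markings reached so far
depth 3: 32 markings reached so far
target is not among the 32 markings reachable within 3 steps

NO — not reachable within 3 firings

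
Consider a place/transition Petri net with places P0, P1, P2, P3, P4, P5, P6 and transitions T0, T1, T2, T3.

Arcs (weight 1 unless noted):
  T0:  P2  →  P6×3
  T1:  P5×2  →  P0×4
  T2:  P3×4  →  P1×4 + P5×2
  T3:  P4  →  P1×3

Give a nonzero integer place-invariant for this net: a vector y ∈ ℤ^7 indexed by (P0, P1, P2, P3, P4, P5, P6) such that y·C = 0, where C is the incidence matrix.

y = (P0:0, P1:1, P2:0, P3:1, P4:3, P5:0, P6:0)

Incidence matrix C (rows=places, cols=transitions):
       T0   T1   T2   T3
   P0   0    4    0    0
   P1   0    0    4    3
   P2  -1    0    0    0
   P3   0    0   -4    0
   P4   0    0    0   -1
   P5   0   -2    2    0
   P6   3    0    0    0

Candidate y = [0, 1, 0, 1, 3, 0, 0]; check y·C column-wise:
  col T0: 1·0 + 0·-1 + 1·0 + 3·0 + 0·3 = 0
  col T1: 0·4 + 1·0 + 1·0 + 3·0 + 0·-2 = 0
  col T2: 1·4 + 1·-4 + 3·0 + 0·2 = 0
  col T3: 1·3 + 1·0 + 3·-1 = 0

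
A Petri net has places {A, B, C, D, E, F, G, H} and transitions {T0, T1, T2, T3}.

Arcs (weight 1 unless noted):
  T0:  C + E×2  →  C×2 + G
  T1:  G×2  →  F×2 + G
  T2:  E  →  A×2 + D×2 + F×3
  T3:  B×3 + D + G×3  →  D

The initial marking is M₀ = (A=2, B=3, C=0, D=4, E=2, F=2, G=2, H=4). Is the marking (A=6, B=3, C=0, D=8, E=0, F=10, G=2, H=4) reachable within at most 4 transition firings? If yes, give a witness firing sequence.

depth 0: 1 marking
depth 1: 3 markings reached so far
depth 2: 5 markings reached so far
depth 3: 6 markings reached so far
depth 4: 6 markings reached so far
(frontier empty at depth 4; search complete)
target is not among the 6 markings reachable within 4 steps

NO — not reachable within 4 firings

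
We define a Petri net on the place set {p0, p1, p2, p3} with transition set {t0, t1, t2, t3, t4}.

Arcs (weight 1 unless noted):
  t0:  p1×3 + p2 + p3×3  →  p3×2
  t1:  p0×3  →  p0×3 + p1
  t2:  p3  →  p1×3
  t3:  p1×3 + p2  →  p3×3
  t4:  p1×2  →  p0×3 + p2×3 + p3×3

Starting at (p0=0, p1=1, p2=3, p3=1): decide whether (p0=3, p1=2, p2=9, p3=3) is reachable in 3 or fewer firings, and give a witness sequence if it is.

NO — not reachable within 3 firings

depth 0: 1 marking
depth 1: 2 markings reached so far
depth 2: 4 markings reached so far
depth 3: 8 markings reached so far
target is not among the 8 markings reachable within 3 steps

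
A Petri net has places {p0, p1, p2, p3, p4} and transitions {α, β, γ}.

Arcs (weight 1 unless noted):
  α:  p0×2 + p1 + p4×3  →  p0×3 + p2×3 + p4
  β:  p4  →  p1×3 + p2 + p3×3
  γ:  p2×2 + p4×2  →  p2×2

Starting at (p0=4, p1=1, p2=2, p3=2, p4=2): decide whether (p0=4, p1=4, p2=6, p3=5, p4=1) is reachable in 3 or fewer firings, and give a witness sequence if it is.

NO — not reachable within 3 firings

depth 0: 1 marking
depth 1: 3 markings reached so far
depth 2: 4 markings reached so far
depth 3: 4 markings reached so far
(frontier empty at depth 3; search complete)
target is not among the 4 markings reachable within 3 steps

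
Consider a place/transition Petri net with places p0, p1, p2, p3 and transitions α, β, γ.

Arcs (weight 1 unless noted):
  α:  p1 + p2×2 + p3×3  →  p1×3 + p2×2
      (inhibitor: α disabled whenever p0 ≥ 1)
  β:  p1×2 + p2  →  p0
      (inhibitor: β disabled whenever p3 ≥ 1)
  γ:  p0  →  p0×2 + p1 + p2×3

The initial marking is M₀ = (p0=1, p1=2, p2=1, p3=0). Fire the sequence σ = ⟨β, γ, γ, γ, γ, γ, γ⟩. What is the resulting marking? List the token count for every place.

(p0=8, p1=6, p2=18, p3=0)

step 1: fire β:  (p0=1, p1=2, p2=1, p3=0) → (p0=2, p1=0, p2=0, p3=0)
step 2: fire γ:  (p0=2, p1=0, p2=0, p3=0) → (p0=3, p1=1, p2=3, p3=0)
step 3: fire γ:  (p0=3, p1=1, p2=3, p3=0) → (p0=4, p1=2, p2=6, p3=0)
step 4: fire γ:  (p0=4, p1=2, p2=6, p3=0) → (p0=5, p1=3, p2=9, p3=0)
step 5: fire γ:  (p0=5, p1=3, p2=9, p3=0) → (p0=6, p1=4, p2=12, p3=0)
step 6: fire γ:  (p0=6, p1=4, p2=12, p3=0) → (p0=7, p1=5, p2=15, p3=0)
step 7: fire γ:  (p0=7, p1=5, p2=15, p3=0) → (p0=8, p1=6, p2=18, p3=0)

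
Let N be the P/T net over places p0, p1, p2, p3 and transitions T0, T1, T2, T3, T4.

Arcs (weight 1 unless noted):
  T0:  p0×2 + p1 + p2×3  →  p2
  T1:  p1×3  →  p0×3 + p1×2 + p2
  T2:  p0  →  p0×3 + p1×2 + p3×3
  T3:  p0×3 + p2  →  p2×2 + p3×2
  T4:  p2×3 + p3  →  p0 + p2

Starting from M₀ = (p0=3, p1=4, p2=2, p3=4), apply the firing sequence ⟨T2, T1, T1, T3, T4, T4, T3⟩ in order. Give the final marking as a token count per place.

(p0=7, p1=4, p2=2, p3=9)

step 1: fire T2:  (p0=3, p1=4, p2=2, p3=4) → (p0=5, p1=6, p2=2, p3=7)
step 2: fire T1:  (p0=5, p1=6, p2=2, p3=7) → (p0=8, p1=5, p2=3, p3=7)
step 3: fire T1:  (p0=8, p1=5, p2=3, p3=7) → (p0=11, p1=4, p2=4, p3=7)
step 4: fire T3:  (p0=11, p1=4, p2=4, p3=7) → (p0=8, p1=4, p2=5, p3=9)
step 5: fire T4:  (p0=8, p1=4, p2=5, p3=9) → (p0=9, p1=4, p2=3, p3=8)
step 6: fire T4:  (p0=9, p1=4, p2=3, p3=8) → (p0=10, p1=4, p2=1, p3=7)
step 7: fire T3:  (p0=10, p1=4, p2=1, p3=7) → (p0=7, p1=4, p2=2, p3=9)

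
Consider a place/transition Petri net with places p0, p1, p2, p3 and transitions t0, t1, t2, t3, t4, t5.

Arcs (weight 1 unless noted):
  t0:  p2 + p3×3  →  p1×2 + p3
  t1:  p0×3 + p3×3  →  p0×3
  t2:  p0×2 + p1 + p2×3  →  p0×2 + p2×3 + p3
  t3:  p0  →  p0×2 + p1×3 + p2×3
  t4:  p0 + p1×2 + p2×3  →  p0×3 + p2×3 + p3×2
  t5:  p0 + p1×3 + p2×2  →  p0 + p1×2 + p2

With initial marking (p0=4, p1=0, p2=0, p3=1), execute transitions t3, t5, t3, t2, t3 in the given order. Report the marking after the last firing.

step 1: fire t3:  (p0=4, p1=0, p2=0, p3=1) → (p0=5, p1=3, p2=3, p3=1)
step 2: fire t5:  (p0=5, p1=3, p2=3, p3=1) → (p0=5, p1=2, p2=2, p3=1)
step 3: fire t3:  (p0=5, p1=2, p2=2, p3=1) → (p0=6, p1=5, p2=5, p3=1)
step 4: fire t2:  (p0=6, p1=5, p2=5, p3=1) → (p0=6, p1=4, p2=5, p3=2)
step 5: fire t3:  (p0=6, p1=4, p2=5, p3=2) → (p0=7, p1=7, p2=8, p3=2)

(p0=7, p1=7, p2=8, p3=2)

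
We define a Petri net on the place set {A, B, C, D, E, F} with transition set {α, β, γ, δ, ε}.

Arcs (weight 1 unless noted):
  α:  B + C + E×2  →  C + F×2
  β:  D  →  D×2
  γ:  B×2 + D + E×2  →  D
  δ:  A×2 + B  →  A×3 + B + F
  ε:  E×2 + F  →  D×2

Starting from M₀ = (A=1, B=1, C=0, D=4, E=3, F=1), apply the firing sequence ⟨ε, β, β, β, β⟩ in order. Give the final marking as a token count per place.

step 1: fire ε:  (A=1, B=1, C=0, D=4, E=3, F=1) → (A=1, B=1, C=0, D=6, E=1, F=0)
step 2: fire β:  (A=1, B=1, C=0, D=6, E=1, F=0) → (A=1, B=1, C=0, D=7, E=1, F=0)
step 3: fire β:  (A=1, B=1, C=0, D=7, E=1, F=0) → (A=1, B=1, C=0, D=8, E=1, F=0)
step 4: fire β:  (A=1, B=1, C=0, D=8, E=1, F=0) → (A=1, B=1, C=0, D=9, E=1, F=0)
step 5: fire β:  (A=1, B=1, C=0, D=9, E=1, F=0) → (A=1, B=1, C=0, D=10, E=1, F=0)

(A=1, B=1, C=0, D=10, E=1, F=0)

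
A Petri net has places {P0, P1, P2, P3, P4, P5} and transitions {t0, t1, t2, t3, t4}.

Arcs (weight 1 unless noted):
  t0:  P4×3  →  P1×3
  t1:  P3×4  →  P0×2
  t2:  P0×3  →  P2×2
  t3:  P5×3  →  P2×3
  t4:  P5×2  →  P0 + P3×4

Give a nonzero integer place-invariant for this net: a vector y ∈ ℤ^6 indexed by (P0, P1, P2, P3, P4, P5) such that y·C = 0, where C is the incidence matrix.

Incidence matrix C (rows=places, cols=transitions):
       t0   t1   t2   t3   t4
   P0   0    2   -3    0    1
   P1   3    0    0    0    0
   P2   0    0    2    3    0
   P3   0   -4    0    0    4
   P4  -3    0    0    0    0
   P5   0    0    0   -3   -2

Candidate y = [0, 1, 0, 0, 1, 0]; check y·C column-wise:
  col t0: 1·3 + 1·-3 = 0
  col t1: 0·2 + 1·0 + 0·-4 + 1·0 = 0
  col t2: 0·-3 + 1·0 + 0·2 + 1·0 = 0
  col t3: 1·0 + 0·3 + 1·0 + 0·-3 = 0
  col t4: 0·1 + 1·0 + 0·4 + 1·0 + 0·-2 = 0

y = (P0:0, P1:1, P2:0, P3:0, P4:1, P5:0)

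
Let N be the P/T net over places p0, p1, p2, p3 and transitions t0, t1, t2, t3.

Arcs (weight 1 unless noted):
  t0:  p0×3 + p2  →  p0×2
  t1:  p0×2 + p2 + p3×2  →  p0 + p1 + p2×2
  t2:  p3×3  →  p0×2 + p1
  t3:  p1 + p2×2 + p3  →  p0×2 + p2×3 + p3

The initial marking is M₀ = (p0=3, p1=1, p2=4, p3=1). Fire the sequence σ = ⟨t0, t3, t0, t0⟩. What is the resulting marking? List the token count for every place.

step 1: fire t0:  (p0=3, p1=1, p2=4, p3=1) → (p0=2, p1=1, p2=3, p3=1)
step 2: fire t3:  (p0=2, p1=1, p2=3, p3=1) → (p0=4, p1=0, p2=4, p3=1)
step 3: fire t0:  (p0=4, p1=0, p2=4, p3=1) → (p0=3, p1=0, p2=3, p3=1)
step 4: fire t0:  (p0=3, p1=0, p2=3, p3=1) → (p0=2, p1=0, p2=2, p3=1)

(p0=2, p1=0, p2=2, p3=1)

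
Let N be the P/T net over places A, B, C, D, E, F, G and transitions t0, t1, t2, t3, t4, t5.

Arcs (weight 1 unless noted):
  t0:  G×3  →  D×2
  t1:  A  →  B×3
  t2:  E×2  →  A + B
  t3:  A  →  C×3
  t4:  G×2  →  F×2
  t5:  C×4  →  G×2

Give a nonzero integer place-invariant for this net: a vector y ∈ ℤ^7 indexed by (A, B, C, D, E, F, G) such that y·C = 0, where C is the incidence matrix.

Incidence matrix C (rows=places, cols=transitions):
       t0   t1   t2   t3   t4   t5
    A   0   -1    1   -1    0    0
    B   0    3    1    0    0    0
    C   0    0    0    3    0   -4
    D   2    0    0    0    0    0
    E   0    0   -2    0    0    0
    F   0    0    0    0    2    0
    G  -3    0    0    0   -2    2

Candidate y = [3, 1, 1, 3, 2, 2, 2]; check y·C column-wise:
  col t0: 3·0 + 1·0 + 1·0 + 3·2 + 2·0 + 2·0 + 2·-3 = 0
  col t1: 3·-1 + 1·3 + 1·0 + 3·0 + 2·0 + 2·0 + 2·0 = 0
  col t2: 3·1 + 1·1 + 1·0 + 3·0 + 2·-2 + 2·0 + 2·0 = 0
  col t3: 3·-1 + 1·0 + 1·3 + 3·0 + 2·0 + 2·0 + 2·0 = 0
  col t4: 3·0 + 1·0 + 1·0 + 3·0 + 2·0 + 2·2 + 2·-2 = 0
  col t5: 3·0 + 1·0 + 1·-4 + 3·0 + 2·0 + 2·0 + 2·2 = 0

y = (A:3, B:1, C:1, D:3, E:2, F:2, G:2)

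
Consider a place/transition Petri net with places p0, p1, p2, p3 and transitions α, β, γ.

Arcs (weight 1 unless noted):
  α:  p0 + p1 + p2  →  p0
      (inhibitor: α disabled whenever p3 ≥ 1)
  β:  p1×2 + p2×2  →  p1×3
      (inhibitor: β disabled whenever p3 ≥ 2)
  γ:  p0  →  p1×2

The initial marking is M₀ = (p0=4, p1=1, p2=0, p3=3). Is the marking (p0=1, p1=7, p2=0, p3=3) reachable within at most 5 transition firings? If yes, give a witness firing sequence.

step 1: fire γ:  (p0=4, p1=1, p2=0, p3=3) → (p0=3, p1=3, p2=0, p3=3)
step 2: fire γ:  (p0=3, p1=3, p2=0, p3=3) → (p0=2, p1=5, p2=0, p3=3)
step 3: fire γ:  (p0=2, p1=5, p2=0, p3=3) → (p0=1, p1=7, p2=0, p3=3)

YES — reachable via ⟨γ, γ, γ⟩ (3 firings)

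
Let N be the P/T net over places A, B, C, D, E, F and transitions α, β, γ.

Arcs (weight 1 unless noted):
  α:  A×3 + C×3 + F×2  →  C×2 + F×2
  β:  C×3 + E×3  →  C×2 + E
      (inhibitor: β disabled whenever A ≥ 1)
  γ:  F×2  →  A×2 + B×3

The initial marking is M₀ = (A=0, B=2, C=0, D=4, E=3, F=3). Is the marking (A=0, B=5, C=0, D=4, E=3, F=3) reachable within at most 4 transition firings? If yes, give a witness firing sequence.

depth 0: 1 marking
depth 1: 2 markings reached so far
depth 2: 2 markings reached so far
(frontier empty at depth 2; search complete)
target is not among the 2 markings reachable within 4 steps

NO — not reachable within 4 firings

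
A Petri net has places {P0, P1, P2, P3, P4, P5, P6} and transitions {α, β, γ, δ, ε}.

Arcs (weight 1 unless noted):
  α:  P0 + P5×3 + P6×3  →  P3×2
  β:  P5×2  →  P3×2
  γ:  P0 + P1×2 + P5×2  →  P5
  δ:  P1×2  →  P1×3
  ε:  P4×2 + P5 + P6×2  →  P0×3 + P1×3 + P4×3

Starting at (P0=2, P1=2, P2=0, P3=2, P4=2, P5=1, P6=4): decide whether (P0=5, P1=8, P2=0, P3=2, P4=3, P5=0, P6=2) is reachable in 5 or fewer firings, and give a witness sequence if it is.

step 1: fire δ:  (P0=2, P1=2, P2=0, P3=2, P4=2, P5=1, P6=4) → (P0=2, P1=3, P2=0, P3=2, P4=2, P5=1, P6=4)
step 2: fire δ:  (P0=2, P1=3, P2=0, P3=2, P4=2, P5=1, P6=4) → (P0=2, P1=4, P2=0, P3=2, P4=2, P5=1, P6=4)
step 3: fire δ:  (P0=2, P1=4, P2=0, P3=2, P4=2, P5=1, P6=4) → (P0=2, P1=5, P2=0, P3=2, P4=2, P5=1, P6=4)
step 4: fire ε:  (P0=2, P1=5, P2=0, P3=2, P4=2, P5=1, P6=4) → (P0=5, P1=8, P2=0, P3=2, P4=3, P5=0, P6=2)

YES — reachable via ⟨δ, δ, δ, ε⟩ (4 firings)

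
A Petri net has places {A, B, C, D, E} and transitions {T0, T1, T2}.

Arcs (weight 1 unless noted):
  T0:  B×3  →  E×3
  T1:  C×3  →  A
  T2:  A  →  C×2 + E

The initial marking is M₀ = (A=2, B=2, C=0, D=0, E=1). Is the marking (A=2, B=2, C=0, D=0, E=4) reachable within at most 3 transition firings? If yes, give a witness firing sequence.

depth 0: 1 marking
depth 1: 2 markings reached so far
depth 2: 3 markings reached so far
depth 3: 4 markings reached so far
target is not among the 4 markings reachable within 3 steps

NO — not reachable within 3 firings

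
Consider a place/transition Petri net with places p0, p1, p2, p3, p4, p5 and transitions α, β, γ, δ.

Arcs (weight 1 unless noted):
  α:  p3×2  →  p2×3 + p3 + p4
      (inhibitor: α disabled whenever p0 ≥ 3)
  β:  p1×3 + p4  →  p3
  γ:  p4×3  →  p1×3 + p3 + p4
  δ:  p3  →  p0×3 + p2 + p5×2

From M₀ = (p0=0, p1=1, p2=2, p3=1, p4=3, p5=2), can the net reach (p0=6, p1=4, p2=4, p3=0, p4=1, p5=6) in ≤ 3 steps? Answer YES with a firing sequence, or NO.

YES — reachable via ⟨γ, δ, δ⟩ (3 firings)

step 1: fire γ:  (p0=0, p1=1, p2=2, p3=1, p4=3, p5=2) → (p0=0, p1=4, p2=2, p3=2, p4=1, p5=2)
step 2: fire δ:  (p0=0, p1=4, p2=2, p3=2, p4=1, p5=2) → (p0=3, p1=4, p2=3, p3=1, p4=1, p5=4)
step 3: fire δ:  (p0=3, p1=4, p2=3, p3=1, p4=1, p5=4) → (p0=6, p1=4, p2=4, p3=0, p4=1, p5=6)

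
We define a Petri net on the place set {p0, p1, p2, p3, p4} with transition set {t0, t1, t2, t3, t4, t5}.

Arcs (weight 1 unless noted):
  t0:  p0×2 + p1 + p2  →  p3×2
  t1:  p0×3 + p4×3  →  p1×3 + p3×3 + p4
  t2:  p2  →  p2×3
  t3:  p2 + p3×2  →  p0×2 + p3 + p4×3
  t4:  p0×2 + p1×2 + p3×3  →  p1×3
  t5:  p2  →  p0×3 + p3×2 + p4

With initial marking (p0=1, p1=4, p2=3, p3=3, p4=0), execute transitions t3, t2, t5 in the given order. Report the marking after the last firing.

(p0=6, p1=4, p2=3, p3=4, p4=4)

step 1: fire t3:  (p0=1, p1=4, p2=3, p3=3, p4=0) → (p0=3, p1=4, p2=2, p3=2, p4=3)
step 2: fire t2:  (p0=3, p1=4, p2=2, p3=2, p4=3) → (p0=3, p1=4, p2=4, p3=2, p4=3)
step 3: fire t5:  (p0=3, p1=4, p2=4, p3=2, p4=3) → (p0=6, p1=4, p2=3, p3=4, p4=4)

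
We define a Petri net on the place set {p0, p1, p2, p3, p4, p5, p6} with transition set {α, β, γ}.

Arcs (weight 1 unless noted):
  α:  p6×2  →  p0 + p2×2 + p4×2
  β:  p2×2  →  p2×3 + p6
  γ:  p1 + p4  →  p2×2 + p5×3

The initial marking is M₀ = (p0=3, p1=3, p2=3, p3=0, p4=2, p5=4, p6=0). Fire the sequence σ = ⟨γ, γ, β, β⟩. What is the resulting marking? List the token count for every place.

(p0=3, p1=1, p2=9, p3=0, p4=0, p5=10, p6=2)

step 1: fire γ:  (p0=3, p1=3, p2=3, p3=0, p4=2, p5=4, p6=0) → (p0=3, p1=2, p2=5, p3=0, p4=1, p5=7, p6=0)
step 2: fire γ:  (p0=3, p1=2, p2=5, p3=0, p4=1, p5=7, p6=0) → (p0=3, p1=1, p2=7, p3=0, p4=0, p5=10, p6=0)
step 3: fire β:  (p0=3, p1=1, p2=7, p3=0, p4=0, p5=10, p6=0) → (p0=3, p1=1, p2=8, p3=0, p4=0, p5=10, p6=1)
step 4: fire β:  (p0=3, p1=1, p2=8, p3=0, p4=0, p5=10, p6=1) → (p0=3, p1=1, p2=9, p3=0, p4=0, p5=10, p6=2)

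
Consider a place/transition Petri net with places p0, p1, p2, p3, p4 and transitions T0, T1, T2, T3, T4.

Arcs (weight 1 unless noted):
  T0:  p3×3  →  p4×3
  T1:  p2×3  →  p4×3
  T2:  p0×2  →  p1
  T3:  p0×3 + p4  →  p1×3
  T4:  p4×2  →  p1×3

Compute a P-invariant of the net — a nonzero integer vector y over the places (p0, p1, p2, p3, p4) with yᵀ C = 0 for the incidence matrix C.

Incidence matrix C (rows=places, cols=transitions):
       T0   T1   T2   T3   T4
   p0   0    0   -2   -3    0
   p1   0    0    1    3    3
   p2   0   -3    0    0    0
   p3  -3    0    0    0    0
   p4   3    3    0   -1   -2

Candidate y = [1, 2, 3, 3, 3]; check y·C column-wise:
  col T0: 1·0 + 2·0 + 3·0 + 3·-3 + 3·3 = 0
  col T1: 1·0 + 2·0 + 3·-3 + 3·0 + 3·3 = 0
  col T2: 1·-2 + 2·1 + 3·0 + 3·0 + 3·0 = 0
  col T3: 1·-3 + 2·3 + 3·0 + 3·0 + 3·-1 = 0
  col T4: 1·0 + 2·3 + 3·0 + 3·0 + 3·-2 = 0

y = (p0:1, p1:2, p2:3, p3:3, p4:3)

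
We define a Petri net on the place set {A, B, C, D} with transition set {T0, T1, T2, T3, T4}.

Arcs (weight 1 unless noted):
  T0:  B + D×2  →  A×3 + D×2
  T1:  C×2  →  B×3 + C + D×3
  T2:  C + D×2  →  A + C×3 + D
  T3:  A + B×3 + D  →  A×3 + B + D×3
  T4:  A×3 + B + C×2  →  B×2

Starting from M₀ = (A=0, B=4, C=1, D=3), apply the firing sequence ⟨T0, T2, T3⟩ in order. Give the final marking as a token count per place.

step 1: fire T0:  (A=0, B=4, C=1, D=3) → (A=3, B=3, C=1, D=3)
step 2: fire T2:  (A=3, B=3, C=1, D=3) → (A=4, B=3, C=3, D=2)
step 3: fire T3:  (A=4, B=3, C=3, D=2) → (A=6, B=1, C=3, D=4)

(A=6, B=1, C=3, D=4)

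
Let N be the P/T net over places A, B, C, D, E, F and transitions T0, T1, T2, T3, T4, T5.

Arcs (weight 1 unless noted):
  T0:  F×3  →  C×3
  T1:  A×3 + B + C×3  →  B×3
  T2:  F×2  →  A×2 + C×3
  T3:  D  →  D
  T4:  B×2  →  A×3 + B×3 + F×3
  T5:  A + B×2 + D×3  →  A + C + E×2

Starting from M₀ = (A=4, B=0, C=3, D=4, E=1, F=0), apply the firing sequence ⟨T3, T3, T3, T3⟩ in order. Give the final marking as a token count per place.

step 1: fire T3:  (A=4, B=0, C=3, D=4, E=1, F=0) → (A=4, B=0, C=3, D=4, E=1, F=0)
step 2: fire T3:  (A=4, B=0, C=3, D=4, E=1, F=0) → (A=4, B=0, C=3, D=4, E=1, F=0)
step 3: fire T3:  (A=4, B=0, C=3, D=4, E=1, F=0) → (A=4, B=0, C=3, D=4, E=1, F=0)
step 4: fire T3:  (A=4, B=0, C=3, D=4, E=1, F=0) → (A=4, B=0, C=3, D=4, E=1, F=0)

(A=4, B=0, C=3, D=4, E=1, F=0)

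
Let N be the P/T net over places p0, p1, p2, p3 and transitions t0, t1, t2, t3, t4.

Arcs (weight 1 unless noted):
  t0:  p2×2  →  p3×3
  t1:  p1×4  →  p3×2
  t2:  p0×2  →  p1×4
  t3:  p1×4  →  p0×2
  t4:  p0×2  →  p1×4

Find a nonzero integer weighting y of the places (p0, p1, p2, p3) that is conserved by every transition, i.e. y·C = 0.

Incidence matrix C (rows=places, cols=transitions):
       t0   t1   t2   t3   t4
   p0   0    0   -2    2   -2
   p1   0   -4    4   -4    4
   p2  -2    0    0    0    0
   p3   3    2    0    0    0

Candidate y = [2, 1, 3, 2]; check y·C column-wise:
  col t0: 2·0 + 1·0 + 3·-2 + 2·3 = 0
  col t1: 2·0 + 1·-4 + 3·0 + 2·2 = 0
  col t2: 2·-2 + 1·4 + 3·0 + 2·0 = 0
  col t3: 2·2 + 1·-4 + 3·0 + 2·0 = 0
  col t4: 2·-2 + 1·4 + 3·0 + 2·0 = 0

y = (p0:2, p1:1, p2:3, p3:2)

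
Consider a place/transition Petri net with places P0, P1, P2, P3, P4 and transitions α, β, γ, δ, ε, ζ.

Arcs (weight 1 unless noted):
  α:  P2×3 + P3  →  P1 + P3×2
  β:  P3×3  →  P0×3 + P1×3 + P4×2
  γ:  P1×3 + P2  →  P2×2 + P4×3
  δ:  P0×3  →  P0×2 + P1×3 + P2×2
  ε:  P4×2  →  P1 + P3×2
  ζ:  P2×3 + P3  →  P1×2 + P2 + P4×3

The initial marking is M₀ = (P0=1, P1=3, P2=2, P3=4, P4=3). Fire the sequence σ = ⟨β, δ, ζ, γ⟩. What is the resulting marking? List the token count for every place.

step 1: fire β:  (P0=1, P1=3, P2=2, P3=4, P4=3) → (P0=4, P1=6, P2=2, P3=1, P4=5)
step 2: fire δ:  (P0=4, P1=6, P2=2, P3=1, P4=5) → (P0=3, P1=9, P2=4, P3=1, P4=5)
step 3: fire ζ:  (P0=3, P1=9, P2=4, P3=1, P4=5) → (P0=3, P1=11, P2=2, P3=0, P4=8)
step 4: fire γ:  (P0=3, P1=11, P2=2, P3=0, P4=8) → (P0=3, P1=8, P2=3, P3=0, P4=11)

(P0=3, P1=8, P2=3, P3=0, P4=11)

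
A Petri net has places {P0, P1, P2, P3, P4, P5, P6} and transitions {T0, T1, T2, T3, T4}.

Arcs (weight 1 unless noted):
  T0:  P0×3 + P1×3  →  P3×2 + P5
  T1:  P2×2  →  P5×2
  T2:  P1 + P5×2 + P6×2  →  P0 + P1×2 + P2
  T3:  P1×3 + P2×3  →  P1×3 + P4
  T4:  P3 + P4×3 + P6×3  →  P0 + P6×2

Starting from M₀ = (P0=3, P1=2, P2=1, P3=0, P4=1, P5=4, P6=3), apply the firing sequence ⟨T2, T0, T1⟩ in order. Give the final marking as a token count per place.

(P0=1, P1=0, P2=0, P3=2, P4=1, P5=5, P6=1)

step 1: fire T2:  (P0=3, P1=2, P2=1, P3=0, P4=1, P5=4, P6=3) → (P0=4, P1=3, P2=2, P3=0, P4=1, P5=2, P6=1)
step 2: fire T0:  (P0=4, P1=3, P2=2, P3=0, P4=1, P5=2, P6=1) → (P0=1, P1=0, P2=2, P3=2, P4=1, P5=3, P6=1)
step 3: fire T1:  (P0=1, P1=0, P2=2, P3=2, P4=1, P5=3, P6=1) → (P0=1, P1=0, P2=0, P3=2, P4=1, P5=5, P6=1)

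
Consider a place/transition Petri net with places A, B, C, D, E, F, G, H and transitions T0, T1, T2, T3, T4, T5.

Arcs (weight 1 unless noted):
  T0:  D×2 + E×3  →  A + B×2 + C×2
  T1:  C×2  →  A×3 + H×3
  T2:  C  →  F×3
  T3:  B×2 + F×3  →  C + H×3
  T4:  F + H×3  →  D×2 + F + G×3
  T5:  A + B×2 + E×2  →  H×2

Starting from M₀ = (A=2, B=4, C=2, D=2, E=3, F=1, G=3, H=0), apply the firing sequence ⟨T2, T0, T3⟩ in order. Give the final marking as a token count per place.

step 1: fire T2:  (A=2, B=4, C=2, D=2, E=3, F=1, G=3, H=0) → (A=2, B=4, C=1, D=2, E=3, F=4, G=3, H=0)
step 2: fire T0:  (A=2, B=4, C=1, D=2, E=3, F=4, G=3, H=0) → (A=3, B=6, C=3, D=0, E=0, F=4, G=3, H=0)
step 3: fire T3:  (A=3, B=6, C=3, D=0, E=0, F=4, G=3, H=0) → (A=3, B=4, C=4, D=0, E=0, F=1, G=3, H=3)

(A=3, B=4, C=4, D=0, E=0, F=1, G=3, H=3)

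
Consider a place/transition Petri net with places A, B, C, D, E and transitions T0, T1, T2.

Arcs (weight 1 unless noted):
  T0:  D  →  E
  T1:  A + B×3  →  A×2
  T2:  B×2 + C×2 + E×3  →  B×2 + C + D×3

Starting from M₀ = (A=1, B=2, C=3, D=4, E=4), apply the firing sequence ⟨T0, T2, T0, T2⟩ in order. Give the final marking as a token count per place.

step 1: fire T0:  (A=1, B=2, C=3, D=4, E=4) → (A=1, B=2, C=3, D=3, E=5)
step 2: fire T2:  (A=1, B=2, C=3, D=3, E=5) → (A=1, B=2, C=2, D=6, E=2)
step 3: fire T0:  (A=1, B=2, C=2, D=6, E=2) → (A=1, B=2, C=2, D=5, E=3)
step 4: fire T2:  (A=1, B=2, C=2, D=5, E=3) → (A=1, B=2, C=1, D=8, E=0)

(A=1, B=2, C=1, D=8, E=0)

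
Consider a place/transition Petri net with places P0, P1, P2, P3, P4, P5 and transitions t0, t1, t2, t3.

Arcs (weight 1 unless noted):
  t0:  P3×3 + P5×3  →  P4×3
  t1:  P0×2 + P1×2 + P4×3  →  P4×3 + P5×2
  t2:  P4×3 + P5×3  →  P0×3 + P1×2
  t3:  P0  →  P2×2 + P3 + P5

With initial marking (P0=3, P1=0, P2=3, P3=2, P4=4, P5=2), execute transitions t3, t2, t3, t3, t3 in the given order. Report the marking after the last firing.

(P0=2, P1=2, P2=11, P3=6, P4=1, P5=3)

step 1: fire t3:  (P0=3, P1=0, P2=3, P3=2, P4=4, P5=2) → (P0=2, P1=0, P2=5, P3=3, P4=4, P5=3)
step 2: fire t2:  (P0=2, P1=0, P2=5, P3=3, P4=4, P5=3) → (P0=5, P1=2, P2=5, P3=3, P4=1, P5=0)
step 3: fire t3:  (P0=5, P1=2, P2=5, P3=3, P4=1, P5=0) → (P0=4, P1=2, P2=7, P3=4, P4=1, P5=1)
step 4: fire t3:  (P0=4, P1=2, P2=7, P3=4, P4=1, P5=1) → (P0=3, P1=2, P2=9, P3=5, P4=1, P5=2)
step 5: fire t3:  (P0=3, P1=2, P2=9, P3=5, P4=1, P5=2) → (P0=2, P1=2, P2=11, P3=6, P4=1, P5=3)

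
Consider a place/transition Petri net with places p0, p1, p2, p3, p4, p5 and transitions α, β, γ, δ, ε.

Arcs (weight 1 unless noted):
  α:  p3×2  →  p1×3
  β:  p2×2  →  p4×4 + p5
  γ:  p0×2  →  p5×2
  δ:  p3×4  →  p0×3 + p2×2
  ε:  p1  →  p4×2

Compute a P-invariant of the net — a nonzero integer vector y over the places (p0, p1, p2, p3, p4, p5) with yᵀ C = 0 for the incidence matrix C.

Incidence matrix C (rows=places, cols=transitions):
        α    β    γ    δ    ε
   p0   0    0   -2    3    0
   p1   3    0    0    0   -1
   p2   0   -2    0    2    0
   p3  -2    0    0   -4    0
   p4   0    4    0    0    2
   p5   0    1    2    0    0

Candidate y = [2, 2, 3, 3, 1, 2]; check y·C column-wise:
  col α: 2·0 + 2·3 + 3·0 + 3·-2 + 1·0 + 2·0 = 0
  col β: 2·0 + 2·0 + 3·-2 + 3·0 + 1·4 + 2·1 = 0
  col γ: 2·-2 + 2·0 + 3·0 + 3·0 + 1·0 + 2·2 = 0
  col δ: 2·3 + 2·0 + 3·2 + 3·-4 + 1·0 + 2·0 = 0
  col ε: 2·0 + 2·-1 + 3·0 + 3·0 + 1·2 + 2·0 = 0

y = (p0:2, p1:2, p2:3, p3:3, p4:1, p5:2)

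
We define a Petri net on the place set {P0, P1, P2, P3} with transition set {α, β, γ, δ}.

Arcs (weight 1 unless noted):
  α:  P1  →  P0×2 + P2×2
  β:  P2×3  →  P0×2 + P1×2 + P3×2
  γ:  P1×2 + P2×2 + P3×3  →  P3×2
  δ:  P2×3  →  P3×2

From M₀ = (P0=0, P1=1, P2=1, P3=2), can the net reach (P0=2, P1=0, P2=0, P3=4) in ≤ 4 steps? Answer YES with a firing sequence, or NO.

step 1: fire α:  (P0=0, P1=1, P2=1, P3=2) → (P0=2, P1=0, P2=3, P3=2)
step 2: fire δ:  (P0=2, P1=0, P2=3, P3=2) → (P0=2, P1=0, P2=0, P3=4)

YES — reachable via ⟨α, δ⟩ (2 firings)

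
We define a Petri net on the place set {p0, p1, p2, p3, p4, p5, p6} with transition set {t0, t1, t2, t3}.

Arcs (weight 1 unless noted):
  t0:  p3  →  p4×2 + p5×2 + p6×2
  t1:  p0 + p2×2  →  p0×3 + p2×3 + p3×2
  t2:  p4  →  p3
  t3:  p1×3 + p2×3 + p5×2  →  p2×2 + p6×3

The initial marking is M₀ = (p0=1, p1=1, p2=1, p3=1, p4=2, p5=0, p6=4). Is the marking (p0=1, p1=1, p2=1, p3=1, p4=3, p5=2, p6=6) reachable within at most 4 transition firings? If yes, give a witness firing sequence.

YES — reachable via ⟨t0, t2⟩ (2 firings)

step 1: fire t0:  (p0=1, p1=1, p2=1, p3=1, p4=2, p5=0, p6=4) → (p0=1, p1=1, p2=1, p3=0, p4=4, p5=2, p6=6)
step 2: fire t2:  (p0=1, p1=1, p2=1, p3=0, p4=4, p5=2, p6=6) → (p0=1, p1=1, p2=1, p3=1, p4=3, p5=2, p6=6)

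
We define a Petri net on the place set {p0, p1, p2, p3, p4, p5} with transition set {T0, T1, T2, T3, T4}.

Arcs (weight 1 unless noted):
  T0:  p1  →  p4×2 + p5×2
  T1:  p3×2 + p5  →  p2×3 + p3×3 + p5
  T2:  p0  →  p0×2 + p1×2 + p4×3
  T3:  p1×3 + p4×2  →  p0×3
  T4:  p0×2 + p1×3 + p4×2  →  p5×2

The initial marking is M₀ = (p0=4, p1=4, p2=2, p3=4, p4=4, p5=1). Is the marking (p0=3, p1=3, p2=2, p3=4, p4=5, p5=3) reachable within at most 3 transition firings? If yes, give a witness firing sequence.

step 1: fire T2:  (p0=4, p1=4, p2=2, p3=4, p4=4, p5=1) → (p0=5, p1=6, p2=2, p3=4, p4=7, p5=1)
step 2: fire T4:  (p0=5, p1=6, p2=2, p3=4, p4=7, p5=1) → (p0=3, p1=3, p2=2, p3=4, p4=5, p5=3)

YES — reachable via ⟨T2, T4⟩ (2 firings)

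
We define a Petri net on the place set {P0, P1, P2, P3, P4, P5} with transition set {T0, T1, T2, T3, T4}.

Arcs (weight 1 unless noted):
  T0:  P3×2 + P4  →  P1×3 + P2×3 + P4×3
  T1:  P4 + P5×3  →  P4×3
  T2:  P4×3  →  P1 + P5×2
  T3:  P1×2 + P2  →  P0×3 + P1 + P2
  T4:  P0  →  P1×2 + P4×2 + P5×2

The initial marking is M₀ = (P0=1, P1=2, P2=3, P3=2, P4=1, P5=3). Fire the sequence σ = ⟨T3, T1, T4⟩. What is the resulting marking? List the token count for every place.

step 1: fire T3:  (P0=1, P1=2, P2=3, P3=2, P4=1, P5=3) → (P0=4, P1=1, P2=3, P3=2, P4=1, P5=3)
step 2: fire T1:  (P0=4, P1=1, P2=3, P3=2, P4=1, P5=3) → (P0=4, P1=1, P2=3, P3=2, P4=3, P5=0)
step 3: fire T4:  (P0=4, P1=1, P2=3, P3=2, P4=3, P5=0) → (P0=3, P1=3, P2=3, P3=2, P4=5, P5=2)

(P0=3, P1=3, P2=3, P3=2, P4=5, P5=2)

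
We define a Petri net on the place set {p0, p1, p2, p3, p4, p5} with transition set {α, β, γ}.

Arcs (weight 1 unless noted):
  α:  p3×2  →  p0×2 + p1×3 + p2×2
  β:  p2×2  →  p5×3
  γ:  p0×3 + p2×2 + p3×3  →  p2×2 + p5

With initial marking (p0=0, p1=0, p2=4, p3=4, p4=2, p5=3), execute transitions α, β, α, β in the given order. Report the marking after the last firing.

(p0=4, p1=6, p2=4, p3=0, p4=2, p5=9)

step 1: fire α:  (p0=0, p1=0, p2=4, p3=4, p4=2, p5=3) → (p0=2, p1=3, p2=6, p3=2, p4=2, p5=3)
step 2: fire β:  (p0=2, p1=3, p2=6, p3=2, p4=2, p5=3) → (p0=2, p1=3, p2=4, p3=2, p4=2, p5=6)
step 3: fire α:  (p0=2, p1=3, p2=4, p3=2, p4=2, p5=6) → (p0=4, p1=6, p2=6, p3=0, p4=2, p5=6)
step 4: fire β:  (p0=4, p1=6, p2=6, p3=0, p4=2, p5=6) → (p0=4, p1=6, p2=4, p3=0, p4=2, p5=9)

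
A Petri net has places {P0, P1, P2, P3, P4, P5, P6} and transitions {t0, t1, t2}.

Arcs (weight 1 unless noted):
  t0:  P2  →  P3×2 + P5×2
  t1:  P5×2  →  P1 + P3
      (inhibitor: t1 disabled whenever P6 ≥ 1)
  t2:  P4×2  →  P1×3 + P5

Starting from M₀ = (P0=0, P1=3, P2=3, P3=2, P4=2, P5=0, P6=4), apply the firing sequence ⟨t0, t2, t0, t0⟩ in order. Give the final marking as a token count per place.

step 1: fire t0:  (P0=0, P1=3, P2=3, P3=2, P4=2, P5=0, P6=4) → (P0=0, P1=3, P2=2, P3=4, P4=2, P5=2, P6=4)
step 2: fire t2:  (P0=0, P1=3, P2=2, P3=4, P4=2, P5=2, P6=4) → (P0=0, P1=6, P2=2, P3=4, P4=0, P5=3, P6=4)
step 3: fire t0:  (P0=0, P1=6, P2=2, P3=4, P4=0, P5=3, P6=4) → (P0=0, P1=6, P2=1, P3=6, P4=0, P5=5, P6=4)
step 4: fire t0:  (P0=0, P1=6, P2=1, P3=6, P4=0, P5=5, P6=4) → (P0=0, P1=6, P2=0, P3=8, P4=0, P5=7, P6=4)

(P0=0, P1=6, P2=0, P3=8, P4=0, P5=7, P6=4)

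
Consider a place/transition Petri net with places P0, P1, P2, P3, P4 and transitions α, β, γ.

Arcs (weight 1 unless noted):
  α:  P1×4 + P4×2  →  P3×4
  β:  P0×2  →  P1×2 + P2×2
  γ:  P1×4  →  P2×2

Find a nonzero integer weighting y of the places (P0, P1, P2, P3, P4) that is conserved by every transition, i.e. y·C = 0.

y = (P0:3, P1:1, P2:2, P3:1, P4:0)

Incidence matrix C (rows=places, cols=transitions):
        α    β    γ
   P0   0   -2    0
   P1  -4    2   -4
   P2   0    2    2
   P3   4    0    0
   P4  -2    0    0

Candidate y = [3, 1, 2, 1, 0]; check y·C column-wise:
  col α: 3·0 + 1·-4 + 2·0 + 1·4 + 0·-2 = 0
  col β: 3·-2 + 1·2 + 2·2 + 1·0 = 0
  col γ: 3·0 + 1·-4 + 2·2 + 1·0 = 0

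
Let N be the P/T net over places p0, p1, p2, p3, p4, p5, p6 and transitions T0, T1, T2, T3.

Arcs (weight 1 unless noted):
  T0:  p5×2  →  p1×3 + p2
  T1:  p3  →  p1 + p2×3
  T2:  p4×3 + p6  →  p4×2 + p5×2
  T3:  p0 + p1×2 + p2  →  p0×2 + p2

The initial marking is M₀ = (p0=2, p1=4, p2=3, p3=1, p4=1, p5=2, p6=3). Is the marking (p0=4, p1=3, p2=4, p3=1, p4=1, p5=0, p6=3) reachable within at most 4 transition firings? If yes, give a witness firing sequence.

step 1: fire T0:  (p0=2, p1=4, p2=3, p3=1, p4=1, p5=2, p6=3) → (p0=2, p1=7, p2=4, p3=1, p4=1, p5=0, p6=3)
step 2: fire T3:  (p0=2, p1=7, p2=4, p3=1, p4=1, p5=0, p6=3) → (p0=3, p1=5, p2=4, p3=1, p4=1, p5=0, p6=3)
step 3: fire T3:  (p0=3, p1=5, p2=4, p3=1, p4=1, p5=0, p6=3) → (p0=4, p1=3, p2=4, p3=1, p4=1, p5=0, p6=3)

YES — reachable via ⟨T0, T3, T3⟩ (3 firings)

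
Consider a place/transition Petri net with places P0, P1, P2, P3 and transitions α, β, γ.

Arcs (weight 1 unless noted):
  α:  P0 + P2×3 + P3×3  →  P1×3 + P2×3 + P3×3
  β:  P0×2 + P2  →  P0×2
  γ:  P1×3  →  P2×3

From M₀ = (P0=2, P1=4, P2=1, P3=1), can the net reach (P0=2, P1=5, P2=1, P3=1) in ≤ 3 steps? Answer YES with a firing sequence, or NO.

depth 0: 1 marking
depth 1: 3 markings reached so far
depth 2: 4 markings reached so far
depth 3: 5 markings reached so far
target is not among the 5 markings reachable within 3 steps

NO — not reachable within 3 firings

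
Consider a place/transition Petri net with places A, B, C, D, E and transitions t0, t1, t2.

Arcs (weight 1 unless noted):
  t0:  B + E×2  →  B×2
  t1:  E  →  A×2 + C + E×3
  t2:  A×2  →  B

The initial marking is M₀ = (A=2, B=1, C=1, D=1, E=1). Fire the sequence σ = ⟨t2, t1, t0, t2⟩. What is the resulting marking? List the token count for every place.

(A=0, B=4, C=2, D=1, E=1)

step 1: fire t2:  (A=2, B=1, C=1, D=1, E=1) → (A=0, B=2, C=1, D=1, E=1)
step 2: fire t1:  (A=0, B=2, C=1, D=1, E=1) → (A=2, B=2, C=2, D=1, E=3)
step 3: fire t0:  (A=2, B=2, C=2, D=1, E=3) → (A=2, B=3, C=2, D=1, E=1)
step 4: fire t2:  (A=2, B=3, C=2, D=1, E=1) → (A=0, B=4, C=2, D=1, E=1)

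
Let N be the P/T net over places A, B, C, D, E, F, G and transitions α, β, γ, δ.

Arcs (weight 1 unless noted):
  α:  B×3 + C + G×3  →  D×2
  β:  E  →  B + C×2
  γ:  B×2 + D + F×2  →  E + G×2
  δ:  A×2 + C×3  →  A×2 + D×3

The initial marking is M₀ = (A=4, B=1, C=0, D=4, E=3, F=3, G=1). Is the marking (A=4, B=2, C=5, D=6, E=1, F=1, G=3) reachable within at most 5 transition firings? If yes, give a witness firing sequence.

depth 0: 1 marking
depth 1: 2 markings reached so far
depth 2: 4 markings reached so far
depth 3: 7 markings reached so far
depth 4: 10 markings reached so far
depth 5: 13 markings reached so far
target is not among the 13 markings reachable within 5 steps

NO — not reachable within 5 firings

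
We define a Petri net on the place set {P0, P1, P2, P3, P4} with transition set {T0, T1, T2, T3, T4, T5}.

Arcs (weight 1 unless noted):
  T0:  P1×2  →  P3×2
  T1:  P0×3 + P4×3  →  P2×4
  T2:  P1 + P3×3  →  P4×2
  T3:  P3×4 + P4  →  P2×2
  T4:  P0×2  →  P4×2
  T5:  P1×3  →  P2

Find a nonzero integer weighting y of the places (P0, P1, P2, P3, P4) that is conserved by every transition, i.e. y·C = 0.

Incidence matrix C (rows=places, cols=transitions):
       T0   T1   T2   T3   T4   T5
   P0   0   -3    0    0   -2    0
   P1  -2    0   -1    0    0   -3
   P2   0    4    0    2    0    1
   P3   2    0   -3   -4    0    0
   P4   0   -3    2   -1    2    0

Candidate y = [2, 1, 3, 1, 2]; check y·C column-wise:
  col T0: 2·0 + 1·-2 + 3·0 + 1·2 + 2·0 = 0
  col T1: 2·-3 + 1·0 + 3·4 + 1·0 + 2·-3 = 0
  col T2: 2·0 + 1·-1 + 3·0 + 1·-3 + 2·2 = 0
  col T3: 2·0 + 1·0 + 3·2 + 1·-4 + 2·-1 = 0
  col T4: 2·-2 + 1·0 + 3·0 + 1·0 + 2·2 = 0
  col T5: 2·0 + 1·-3 + 3·1 + 1·0 + 2·0 = 0

y = (P0:2, P1:1, P2:3, P3:1, P4:2)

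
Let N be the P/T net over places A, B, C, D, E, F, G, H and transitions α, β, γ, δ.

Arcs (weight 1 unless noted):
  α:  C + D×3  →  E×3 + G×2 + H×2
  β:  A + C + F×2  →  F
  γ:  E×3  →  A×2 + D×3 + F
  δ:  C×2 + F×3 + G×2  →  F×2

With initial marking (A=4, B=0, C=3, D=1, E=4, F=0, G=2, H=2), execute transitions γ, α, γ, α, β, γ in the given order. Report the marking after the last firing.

(A=9, B=0, C=0, D=4, E=1, F=2, G=6, H=6)

step 1: fire γ:  (A=4, B=0, C=3, D=1, E=4, F=0, G=2, H=2) → (A=6, B=0, C=3, D=4, E=1, F=1, G=2, H=2)
step 2: fire α:  (A=6, B=0, C=3, D=4, E=1, F=1, G=2, H=2) → (A=6, B=0, C=2, D=1, E=4, F=1, G=4, H=4)
step 3: fire γ:  (A=6, B=0, C=2, D=1, E=4, F=1, G=4, H=4) → (A=8, B=0, C=2, D=4, E=1, F=2, G=4, H=4)
step 4: fire α:  (A=8, B=0, C=2, D=4, E=1, F=2, G=4, H=4) → (A=8, B=0, C=1, D=1, E=4, F=2, G=6, H=6)
step 5: fire β:  (A=8, B=0, C=1, D=1, E=4, F=2, G=6, H=6) → (A=7, B=0, C=0, D=1, E=4, F=1, G=6, H=6)
step 6: fire γ:  (A=7, B=0, C=0, D=1, E=4, F=1, G=6, H=6) → (A=9, B=0, C=0, D=4, E=1, F=2, G=6, H=6)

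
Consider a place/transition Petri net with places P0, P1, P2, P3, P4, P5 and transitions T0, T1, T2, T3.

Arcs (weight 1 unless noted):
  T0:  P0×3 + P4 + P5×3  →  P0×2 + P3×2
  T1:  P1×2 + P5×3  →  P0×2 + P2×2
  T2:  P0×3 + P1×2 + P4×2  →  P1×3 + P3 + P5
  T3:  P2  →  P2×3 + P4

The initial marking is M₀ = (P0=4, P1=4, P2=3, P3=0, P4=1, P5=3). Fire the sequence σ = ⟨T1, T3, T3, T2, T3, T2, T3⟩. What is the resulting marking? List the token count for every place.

(P0=0, P1=4, P2=13, P3=2, P4=1, P5=2)

step 1: fire T1:  (P0=4, P1=4, P2=3, P3=0, P4=1, P5=3) → (P0=6, P1=2, P2=5, P3=0, P4=1, P5=0)
step 2: fire T3:  (P0=6, P1=2, P2=5, P3=0, P4=1, P5=0) → (P0=6, P1=2, P2=7, P3=0, P4=2, P5=0)
step 3: fire T3:  (P0=6, P1=2, P2=7, P3=0, P4=2, P5=0) → (P0=6, P1=2, P2=9, P3=0, P4=3, P5=0)
step 4: fire T2:  (P0=6, P1=2, P2=9, P3=0, P4=3, P5=0) → (P0=3, P1=3, P2=9, P3=1, P4=1, P5=1)
step 5: fire T3:  (P0=3, P1=3, P2=9, P3=1, P4=1, P5=1) → (P0=3, P1=3, P2=11, P3=1, P4=2, P5=1)
step 6: fire T2:  (P0=3, P1=3, P2=11, P3=1, P4=2, P5=1) → (P0=0, P1=4, P2=11, P3=2, P4=0, P5=2)
step 7: fire T3:  (P0=0, P1=4, P2=11, P3=2, P4=0, P5=2) → (P0=0, P1=4, P2=13, P3=2, P4=1, P5=2)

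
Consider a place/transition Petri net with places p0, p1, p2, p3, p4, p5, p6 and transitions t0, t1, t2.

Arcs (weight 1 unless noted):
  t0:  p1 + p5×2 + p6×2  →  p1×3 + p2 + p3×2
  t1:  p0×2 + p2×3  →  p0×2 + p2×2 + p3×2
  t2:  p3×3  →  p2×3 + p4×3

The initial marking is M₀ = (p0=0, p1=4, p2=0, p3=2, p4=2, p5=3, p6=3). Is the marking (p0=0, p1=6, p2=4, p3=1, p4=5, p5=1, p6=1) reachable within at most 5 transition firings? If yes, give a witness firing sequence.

step 1: fire t0:  (p0=0, p1=4, p2=0, p3=2, p4=2, p5=3, p6=3) → (p0=0, p1=6, p2=1, p3=4, p4=2, p5=1, p6=1)
step 2: fire t2:  (p0=0, p1=6, p2=1, p3=4, p4=2, p5=1, p6=1) → (p0=0, p1=6, p2=4, p3=1, p4=5, p5=1, p6=1)

YES — reachable via ⟨t0, t2⟩ (2 firings)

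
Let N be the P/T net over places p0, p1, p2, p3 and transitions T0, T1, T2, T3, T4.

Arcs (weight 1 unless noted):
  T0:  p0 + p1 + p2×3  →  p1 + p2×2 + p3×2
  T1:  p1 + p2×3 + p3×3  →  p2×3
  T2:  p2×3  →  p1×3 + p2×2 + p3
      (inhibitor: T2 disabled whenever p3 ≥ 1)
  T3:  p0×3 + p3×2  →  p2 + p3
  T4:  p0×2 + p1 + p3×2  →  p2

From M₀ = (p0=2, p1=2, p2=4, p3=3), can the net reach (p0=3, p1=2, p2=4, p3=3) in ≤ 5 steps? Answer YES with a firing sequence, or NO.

depth 0: 1 marking
depth 1: 4 markings reached so far
depth 2: 7 markings reached so far
depth 3: 9 markings reached so far
depth 4: 9 markings reached so far
(frontier empty at depth 4; search complete)
target is not among the 9 markings reachable within 5 steps

NO — not reachable within 5 firings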